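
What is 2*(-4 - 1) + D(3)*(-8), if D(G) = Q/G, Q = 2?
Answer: -46/3 ≈ -15.333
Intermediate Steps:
D(G) = 2/G
2*(-4 - 1) + D(3)*(-8) = 2*(-4 - 1) + (2/3)*(-8) = 2*(-5) + (2*(1/3))*(-8) = -10 + (2/3)*(-8) = -10 - 16/3 = -46/3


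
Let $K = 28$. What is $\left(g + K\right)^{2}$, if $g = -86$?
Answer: $3364$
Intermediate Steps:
$\left(g + K\right)^{2} = \left(-86 + 28\right)^{2} = \left(-58\right)^{2} = 3364$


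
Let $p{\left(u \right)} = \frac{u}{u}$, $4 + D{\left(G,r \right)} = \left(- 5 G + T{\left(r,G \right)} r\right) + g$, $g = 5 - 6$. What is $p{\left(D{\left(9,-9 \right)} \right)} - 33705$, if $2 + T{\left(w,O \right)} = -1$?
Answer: $-33704$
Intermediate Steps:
$g = -1$ ($g = 5 - 6 = -1$)
$T{\left(w,O \right)} = -3$ ($T{\left(w,O \right)} = -2 - 1 = -3$)
$D{\left(G,r \right)} = -5 - 5 G - 3 r$ ($D{\left(G,r \right)} = -4 - \left(1 + 3 r + 5 G\right) = -5 - 5 G - 3 r$)
$p{\left(u \right)} = 1$
$p{\left(D{\left(9,-9 \right)} \right)} - 33705 = 1 - 33705 = -33704$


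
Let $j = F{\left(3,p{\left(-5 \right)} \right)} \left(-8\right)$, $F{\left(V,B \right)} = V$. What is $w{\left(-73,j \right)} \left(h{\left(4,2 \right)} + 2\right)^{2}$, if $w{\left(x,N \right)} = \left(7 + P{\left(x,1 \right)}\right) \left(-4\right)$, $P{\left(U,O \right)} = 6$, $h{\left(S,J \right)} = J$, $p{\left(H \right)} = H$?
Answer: $-832$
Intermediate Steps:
$j = -24$ ($j = 3 \left(-8\right) = -24$)
$w{\left(x,N \right)} = -52$ ($w{\left(x,N \right)} = \left(7 + 6\right) \left(-4\right) = 13 \left(-4\right) = -52$)
$w{\left(-73,j \right)} \left(h{\left(4,2 \right)} + 2\right)^{2} = - 52 \left(2 + 2\right)^{2} = - 52 \cdot 4^{2} = \left(-52\right) 16 = -832$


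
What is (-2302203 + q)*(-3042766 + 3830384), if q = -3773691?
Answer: -4785483480492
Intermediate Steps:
(-2302203 + q)*(-3042766 + 3830384) = (-2302203 - 3773691)*(-3042766 + 3830384) = -6075894*787618 = -4785483480492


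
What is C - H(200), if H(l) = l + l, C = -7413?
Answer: -7813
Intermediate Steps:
H(l) = 2*l
C - H(200) = -7413 - 2*200 = -7413 - 1*400 = -7413 - 400 = -7813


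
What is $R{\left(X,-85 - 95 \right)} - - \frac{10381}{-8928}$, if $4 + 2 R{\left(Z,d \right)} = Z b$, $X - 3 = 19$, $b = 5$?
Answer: $\frac{462803}{8928} \approx 51.837$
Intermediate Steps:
$X = 22$ ($X = 3 + 19 = 22$)
$R{\left(Z,d \right)} = -2 + \frac{5 Z}{2}$ ($R{\left(Z,d \right)} = -2 + \frac{Z 5}{2} = -2 + \frac{5 Z}{2}$)
$R{\left(X,-85 - 95 \right)} - - \frac{10381}{-8928} = \left(-2 + \frac{5}{2} \cdot 22\right) - - \frac{10381}{-8928} = \left(-2 + 55\right) - \left(-10381\right) \left(- \frac{1}{8928}\right) = 53 - \frac{10381}{8928} = \frac{462803}{8928}$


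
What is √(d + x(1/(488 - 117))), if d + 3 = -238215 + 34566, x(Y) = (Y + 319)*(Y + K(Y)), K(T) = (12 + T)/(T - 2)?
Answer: 4*I*√107889110493918/91637 ≈ 453.4*I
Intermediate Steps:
K(T) = (12 + T)/(-2 + T)
x(Y) = (319 + Y)*(Y + (12 + Y)/(-2 + Y)) (x(Y) = (Y + 319)*(Y + (12 + Y)/(-2 + Y)) = (319 + Y)*(Y + (12 + Y)/(-2 + Y)))
d = -203652 (d = -3 + (-238215 + 34566) = -3 - 203649 = -203652)
√(d + x(1/(488 - 117))) = √(-203652 + (3828 + (1/(488 - 117))³ - 307/(488 - 117) + 318*(1/(488 - 117))²)/(-2 + 1/(488 - 117))) = √(-203652 + (3828 + (1/371)³ - 307/371 + 318*(1/371)²)/(-2 + 1/371)) = √(-203652 + (3828 + (1/371)³ - 307*1/371 + 318*(1/371)²)/(-2 + 1/371)) = √(-203652 + (3828 + 1/51064811 - 307/371 + 318*(1/137641))/(-741/371)) = √(-203652 - 371*(3828 + 1/51064811 - 307/371 + 6/2597)/741) = √(-203652 - 371/741*195433958700/51064811) = √(-203652 - 65144652900/33997327) = √(-6988768291104/33997327) = 4*I*√107889110493918/91637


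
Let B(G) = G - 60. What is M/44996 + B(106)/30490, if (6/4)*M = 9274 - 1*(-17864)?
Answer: 69211862/171491005 ≈ 0.40359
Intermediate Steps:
B(G) = -60 + G
M = 18092 (M = 2*(9274 - 1*(-17864))/3 = 2*(9274 + 17864)/3 = (⅔)*27138 = 18092)
M/44996 + B(106)/30490 = 18092/44996 + (-60 + 106)/30490 = 18092*(1/44996) + 46*(1/30490) = 4523/11249 + 23/15245 = 69211862/171491005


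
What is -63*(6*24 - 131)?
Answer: -819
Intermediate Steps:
-63*(6*24 - 131) = -63*(144 - 131) = -63*13 = -819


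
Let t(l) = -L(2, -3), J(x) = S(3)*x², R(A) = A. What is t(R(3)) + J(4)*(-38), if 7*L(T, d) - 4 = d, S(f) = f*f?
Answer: -38305/7 ≈ -5472.1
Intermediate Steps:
S(f) = f²
L(T, d) = 4/7 + d/7
J(x) = 9*x² (J(x) = 3²*x² = 9*x²)
t(l) = -⅐ (t(l) = -(4/7 + (⅐)*(-3)) = -(4/7 - 3/7) = -1*⅐ = -⅐)
t(R(3)) + J(4)*(-38) = -⅐ + (9*4²)*(-38) = -⅐ + (9*16)*(-38) = -⅐ + 144*(-38) = -⅐ - 5472 = -38305/7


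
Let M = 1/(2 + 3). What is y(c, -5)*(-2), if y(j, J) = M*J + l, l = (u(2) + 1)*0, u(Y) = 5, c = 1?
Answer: 2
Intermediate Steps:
M = 1/5 ≈ 0.20000
l = 0 (l = (5 + 1)*0 = 6*0 = 0)
y(j, J) = J/5 (y(j, J) = J/5 + 0 = J/5)
y(c, -5)*(-2) = ((1/5)*(-5))*(-2) = -1*(-2) = 2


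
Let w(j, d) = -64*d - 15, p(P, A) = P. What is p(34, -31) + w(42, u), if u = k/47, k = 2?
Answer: 765/47 ≈ 16.277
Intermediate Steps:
u = 2/47 ≈ 0.042553
w(j, d) = -15 - 64*d
p(34, -31) + w(42, u) = 34 + (-15 - 64*2/47) = 34 + (-15 - 128/47) = 34 - 833/47 = 765/47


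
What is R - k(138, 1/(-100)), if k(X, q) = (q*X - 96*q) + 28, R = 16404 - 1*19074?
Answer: -134879/50 ≈ -2697.6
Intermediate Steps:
R = -2670 (R = 16404 - 19074 = -2670)
k(X, q) = 28 - 96*q + X*q (k(X, q) = (X*q - 96*q) + 28 = (-96*q + X*q) + 28 = 28 - 96*q + X*q)
R - k(138, 1/(-100)) = -2670 - (28 - 96/(-100) + 138/(-100)) = -2670 - (28 - 96*(-1/100) + 138*(-1/100)) = -2670 - (28 + 24/25 - 69/50) = -2670 - 1*1379/50 = -2670 - 1379/50 = -134879/50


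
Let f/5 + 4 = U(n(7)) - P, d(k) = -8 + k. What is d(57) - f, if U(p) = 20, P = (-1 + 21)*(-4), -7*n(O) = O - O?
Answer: -431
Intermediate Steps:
n(O) = 0 (n(O) = -(O - O)/7 = -1/7*0 = 0)
P = -80 (P = 20*(-4) = -80)
f = 480 (f = -20 + 5*(20 - 1*(-80)) = -20 + 5*(20 + 80) = -20 + 5*100 = -20 + 500 = 480)
d(57) - f = (-8 + 57) - 1*480 = 49 - 480 = -431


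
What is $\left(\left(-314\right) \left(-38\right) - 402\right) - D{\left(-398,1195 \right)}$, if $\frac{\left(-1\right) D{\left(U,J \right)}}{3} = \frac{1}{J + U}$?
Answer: $\frac{9189413}{797} \approx 11530.0$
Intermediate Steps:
$D{\left(U,J \right)} = - \frac{3}{J + U}$
$\left(\left(-314\right) \left(-38\right) - 402\right) - D{\left(-398,1195 \right)} = \left(\left(-314\right) \left(-38\right) - 402\right) - - \frac{3}{1195 - 398} = \left(11932 - 402\right) - - \frac{3}{797} = 11530 - \left(-3\right) \frac{1}{797} = 11530 - - \frac{3}{797} = 11530 + \frac{3}{797} = \frac{9189413}{797}$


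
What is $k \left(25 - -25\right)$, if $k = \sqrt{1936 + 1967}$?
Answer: $50 \sqrt{3903} \approx 3123.7$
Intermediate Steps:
$k = \sqrt{3903} \approx 62.474$
$k \left(25 - -25\right) = \sqrt{3903} \left(25 - -25\right) = \sqrt{3903} \left(25 + 25\right) = \sqrt{3903} \cdot 50 = 50 \sqrt{3903}$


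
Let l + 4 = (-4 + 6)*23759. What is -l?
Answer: -47514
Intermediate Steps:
l = 47514 (l = -4 + (-4 + 6)*23759 = -4 + 2*23759 = -4 + 47518 = 47514)
-l = -1*47514 = -47514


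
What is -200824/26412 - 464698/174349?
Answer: -11821766788/1151226447 ≈ -10.269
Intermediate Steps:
-200824/26412 - 464698/174349 = -200824*1/26412 - 464698*1/174349 = -50206/6603 - 464698/174349 = -11821766788/1151226447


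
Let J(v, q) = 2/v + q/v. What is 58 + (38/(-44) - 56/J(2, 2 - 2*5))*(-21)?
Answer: -6949/22 ≈ -315.86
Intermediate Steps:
58 + (38/(-44) - 56/J(2, 2 - 2*5))*(-21) = 58 + (38/(-44) - 56*2/(2 + (2 - 2*5)))*(-21) = 58 + (38*(-1/44) - 56*2/(2 + (2 - 10)))*(-21) = 58 + (-19/22 - 56*2/(2 - 8))*(-21) = 58 + (-19/22 - 56/((1/2)*(-6)))*(-21) = 58 + (-19/22 - 56/(-3))*(-21) = 58 + (-19/22 - 56*(-1/3))*(-21) = 58 + (-19/22 + 56/3)*(-21) = 58 + (1175/66)*(-21) = 58 - 8225/22 = -6949/22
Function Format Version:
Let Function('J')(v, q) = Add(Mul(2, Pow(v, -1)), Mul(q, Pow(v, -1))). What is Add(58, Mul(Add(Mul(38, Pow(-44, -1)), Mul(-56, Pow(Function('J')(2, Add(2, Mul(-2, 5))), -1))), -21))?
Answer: Rational(-6949, 22) ≈ -315.86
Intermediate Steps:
Add(58, Mul(Add(Mul(38, Pow(-44, -1)), Mul(-56, Pow(Function('J')(2, Add(2, Mul(-2, 5))), -1))), -21)) = Add(58, Mul(Add(Mul(38, Pow(-44, -1)), Mul(-56, Pow(Mul(Pow(2, -1), Add(2, Add(2, Mul(-2, 5)))), -1))), -21)) = Add(58, Mul(Add(Mul(38, Rational(-1, 44)), Mul(-56, Pow(Mul(Rational(1, 2), Add(2, Add(2, -10))), -1))), -21)) = Add(58, Mul(Add(Rational(-19, 22), Mul(-56, Pow(Mul(Rational(1, 2), Add(2, -8)), -1))), -21)) = Add(58, Mul(Add(Rational(-19, 22), Mul(-56, Pow(Mul(Rational(1, 2), -6), -1))), -21)) = Add(58, Mul(Add(Rational(-19, 22), Mul(-56, Pow(-3, -1))), -21)) = Add(58, Mul(Add(Rational(-19, 22), Mul(-56, Rational(-1, 3))), -21)) = Add(58, Mul(Add(Rational(-19, 22), Rational(56, 3)), -21)) = Add(58, Mul(Rational(1175, 66), -21)) = Add(58, Rational(-8225, 22)) = Rational(-6949, 22)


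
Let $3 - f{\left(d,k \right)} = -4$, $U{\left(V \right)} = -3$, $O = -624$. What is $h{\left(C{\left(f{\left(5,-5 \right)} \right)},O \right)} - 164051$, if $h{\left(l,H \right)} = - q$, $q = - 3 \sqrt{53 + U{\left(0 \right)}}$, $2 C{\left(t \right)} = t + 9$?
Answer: $-164051 + 15 \sqrt{2} \approx -1.6403 \cdot 10^{5}$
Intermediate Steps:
$f{\left(d,k \right)} = 7$ ($f{\left(d,k \right)} = 3 - -4 = 3 + 4 = 7$)
$C{\left(t \right)} = \frac{9}{2} + \frac{t}{2}$ ($C{\left(t \right)} = \frac{t + 9}{2} = \frac{9 + t}{2} = \frac{9}{2} + \frac{t}{2}$)
$q = - 15 \sqrt{2}$ ($q = - 3 \sqrt{53 - 3} = - 3 \sqrt{50} = - 3 \cdot 5 \sqrt{2} = - 15 \sqrt{2} \approx -21.213$)
$h{\left(l,H \right)} = 15 \sqrt{2}$ ($h{\left(l,H \right)} = - \left(-15\right) \sqrt{2} = 15 \sqrt{2}$)
$h{\left(C{\left(f{\left(5,-5 \right)} \right)},O \right)} - 164051 = 15 \sqrt{2} - 164051 = -164051 + 15 \sqrt{2}$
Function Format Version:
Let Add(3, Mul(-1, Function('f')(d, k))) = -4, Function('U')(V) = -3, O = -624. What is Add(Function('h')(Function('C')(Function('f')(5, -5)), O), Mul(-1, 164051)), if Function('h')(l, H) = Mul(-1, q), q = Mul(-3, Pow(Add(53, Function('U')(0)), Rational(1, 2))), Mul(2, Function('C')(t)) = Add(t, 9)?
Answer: Add(-164051, Mul(15, Pow(2, Rational(1, 2)))) ≈ -1.6403e+5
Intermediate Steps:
Function('f')(d, k) = 7 (Function('f')(d, k) = Add(3, Mul(-1, -4)) = Add(3, 4) = 7)
Function('C')(t) = Add(Rational(9, 2), Mul(Rational(1, 2), t)) (Function('C')(t) = Mul(Rational(1, 2), Add(t, 9)) = Mul(Rational(1, 2), Add(9, t)) = Add(Rational(9, 2), Mul(Rational(1, 2), t)))
q = Mul(-15, Pow(2, Rational(1, 2))) (q = Mul(-3, Pow(Add(53, -3), Rational(1, 2))) = Mul(-3, Pow(50, Rational(1, 2))) = Mul(-3, Mul(5, Pow(2, Rational(1, 2)))) = Mul(-15, Pow(2, Rational(1, 2))) ≈ -21.213)
Function('h')(l, H) = Mul(15, Pow(2, Rational(1, 2))) (Function('h')(l, H) = Mul(-1, Mul(-15, Pow(2, Rational(1, 2)))) = Mul(15, Pow(2, Rational(1, 2))))
Add(Function('h')(Function('C')(Function('f')(5, -5)), O), Mul(-1, 164051)) = Add(Mul(15, Pow(2, Rational(1, 2))), Mul(-1, 164051)) = Add(Mul(15, Pow(2, Rational(1, 2))), -164051) = Add(-164051, Mul(15, Pow(2, Rational(1, 2))))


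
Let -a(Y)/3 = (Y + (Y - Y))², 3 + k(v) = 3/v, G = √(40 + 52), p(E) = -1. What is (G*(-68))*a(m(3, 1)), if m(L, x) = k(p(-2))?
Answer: 14688*√23 ≈ 70441.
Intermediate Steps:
G = 2*√23 (G = √92 = 2*√23 ≈ 9.5917)
k(v) = -3 + 3/v
m(L, x) = -6 (m(L, x) = -3 + 3/(-1) = -3 + 3*(-1) = -3 - 3 = -6)
a(Y) = -3*Y² (a(Y) = -3*(Y + (Y - Y))² = -3*(Y + 0)² = -3*Y²)
(G*(-68))*a(m(3, 1)) = ((2*√23)*(-68))*(-3*(-6)²) = (-136*√23)*(-3*36) = -136*√23*(-108) = 14688*√23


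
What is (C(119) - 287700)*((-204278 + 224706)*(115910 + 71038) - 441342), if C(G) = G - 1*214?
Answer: -1098954532633590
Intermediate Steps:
C(G) = -214 + G (C(G) = G - 214 = -214 + G)
(C(119) - 287700)*((-204278 + 224706)*(115910 + 71038) - 441342) = ((-214 + 119) - 287700)*((-204278 + 224706)*(115910 + 71038) - 441342) = (-95 - 287700)*(20428*186948 - 441342) = -287795*(3818973744 - 441342) = -287795*3818532402 = -1098954532633590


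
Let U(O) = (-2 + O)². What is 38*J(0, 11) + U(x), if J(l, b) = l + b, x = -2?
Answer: 434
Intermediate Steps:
J(l, b) = b + l
38*J(0, 11) + U(x) = 38*(11 + 0) + (-2 - 2)² = 38*11 + (-4)² = 418 + 16 = 434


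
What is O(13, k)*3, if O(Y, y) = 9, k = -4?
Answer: 27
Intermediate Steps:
O(13, k)*3 = 9*3 = 27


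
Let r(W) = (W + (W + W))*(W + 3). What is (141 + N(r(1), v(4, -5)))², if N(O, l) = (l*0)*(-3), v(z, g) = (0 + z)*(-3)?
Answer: 19881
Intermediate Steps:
v(z, g) = -3*z (v(z, g) = z*(-3) = -3*z)
r(W) = 3*W*(3 + W) (r(W) = (W + 2*W)*(3 + W) = (3*W)*(3 + W) = 3*W*(3 + W))
N(O, l) = 0 (N(O, l) = 0*(-3) = 0)
(141 + N(r(1), v(4, -5)))² = (141 + 0)² = 141² = 19881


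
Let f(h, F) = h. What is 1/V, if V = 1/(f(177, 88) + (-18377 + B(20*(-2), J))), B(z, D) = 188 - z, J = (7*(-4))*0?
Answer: -17972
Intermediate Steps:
J = 0 (J = -28*0 = 0)
V = -1/17972 (V = 1/(177 + (-18377 + (188 - 20*(-2)))) = 1/(177 + (-18377 + (188 - 1*(-40)))) = 1/(177 + (-18377 + (188 + 40))) = 1/(177 + (-18377 + 228)) = 1/(177 - 18149) = 1/(-17972) = -1/17972 ≈ -5.5642e-5)
1/V = 1/(-1/17972) = -17972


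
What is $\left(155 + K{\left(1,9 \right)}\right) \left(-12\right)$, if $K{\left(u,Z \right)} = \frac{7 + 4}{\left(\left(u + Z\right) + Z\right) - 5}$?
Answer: $- \frac{13086}{7} \approx -1869.4$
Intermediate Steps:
$K{\left(u,Z \right)} = \frac{11}{-5 + u + 2 Z}$ ($K{\left(u,Z \right)} = \frac{11}{\left(\left(Z + u\right) + Z\right) - 5} = \frac{11}{\left(u + 2 Z\right) - 5} = \frac{11}{-5 + u + 2 Z}$)
$\left(155 + K{\left(1,9 \right)}\right) \left(-12\right) = \left(155 + \frac{11}{-5 + 1 + 2 \cdot 9}\right) \left(-12\right) = \left(155 + \frac{11}{-5 + 1 + 18}\right) \left(-12\right) = \left(155 + \frac{11}{14}\right) \left(-12\right) = \frac{2181}{14} \left(-12\right) = - \frac{13086}{7}$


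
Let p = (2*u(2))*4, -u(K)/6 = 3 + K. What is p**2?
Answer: 57600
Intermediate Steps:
u(K) = -18 - 6*K (u(K) = -6*(3 + K) = -18 - 6*K)
p = -240 (p = (2*(-18 - 6*2))*4 = (2*(-18 - 12))*4 = (2*(-30))*4 = -60*4 = -240)
p**2 = (-240)**2 = 57600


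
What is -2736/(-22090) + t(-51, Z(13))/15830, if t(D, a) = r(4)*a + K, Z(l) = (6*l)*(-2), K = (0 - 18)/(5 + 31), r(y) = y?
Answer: 1180627/13987388 ≈ 0.084406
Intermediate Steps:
K = -½ (K = -18/36 = -18*1/36 = -½ ≈ -0.50000)
Z(l) = -12*l
t(D, a) = -½ + 4*a (t(D, a) = 4*a - ½ = -½ + 4*a)
-2736/(-22090) + t(-51, Z(13))/15830 = -2736/(-22090) + (-½ + 4*(-12*13))/15830 = -2736*(-1/22090) + (-½ + 4*(-156))*(1/15830) = 1368/11045 + (-½ - 624)*(1/15830) = 1368/11045 - 1249/2*1/15830 = 1368/11045 - 1249/31660 = 1180627/13987388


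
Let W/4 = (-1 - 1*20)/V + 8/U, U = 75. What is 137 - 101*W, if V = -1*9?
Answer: -21219/25 ≈ -848.76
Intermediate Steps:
V = -9
W = 244/25 (W = 4*((-1 - 1*20)/(-9) + 8/75) = 4*((-1 - 20)*(-⅑) + 8*(1/75)) = 4*(-21*(-⅑) + 8/75) = 4*(7/3 + 8/75) = 4*(61/25) = 244/25 ≈ 9.7600)
137 - 101*W = 137 - 101*244/25 = 137 - 24644/25 = -21219/25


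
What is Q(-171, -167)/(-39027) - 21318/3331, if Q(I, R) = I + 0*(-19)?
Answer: -277135995/43332979 ≈ -6.3955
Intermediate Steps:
Q(I, R) = I (Q(I, R) = I + 0 = I)
Q(-171, -167)/(-39027) - 21318/3331 = -171/(-39027) - 21318/3331 = -171*(-1/39027) - 21318*1/3331 = 57/13009 - 21318/3331 = -277135995/43332979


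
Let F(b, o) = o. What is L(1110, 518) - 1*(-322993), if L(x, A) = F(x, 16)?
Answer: 323009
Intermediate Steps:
L(x, A) = 16
L(1110, 518) - 1*(-322993) = 16 - 1*(-322993) = 16 + 322993 = 323009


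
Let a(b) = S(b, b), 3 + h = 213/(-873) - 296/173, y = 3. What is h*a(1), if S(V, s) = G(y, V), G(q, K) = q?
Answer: -249448/16781 ≈ -14.865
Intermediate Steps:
S(V, s) = 3
h = -249448/50343 (h = -3 + (213/(-873) - 296/173) = -3 + (213*(-1/873) - 296*1/173) = -3 + (-71/291 - 296/173) = -3 - 98419/50343 = -249448/50343 ≈ -4.9550)
a(b) = 3
h*a(1) = -249448/50343*3 = -249448/16781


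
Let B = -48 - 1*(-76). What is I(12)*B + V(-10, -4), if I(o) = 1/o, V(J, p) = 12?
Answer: 43/3 ≈ 14.333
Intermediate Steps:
B = 28 (B = -48 + 76 = 28)
I(12)*B + V(-10, -4) = 28/12 + 12 = (1/12)*28 + 12 = 7/3 + 12 = 43/3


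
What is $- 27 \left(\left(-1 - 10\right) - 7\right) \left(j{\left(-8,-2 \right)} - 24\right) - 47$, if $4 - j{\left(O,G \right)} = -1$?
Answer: $-9281$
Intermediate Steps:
$j{\left(O,G \right)} = 5$ ($j{\left(O,G \right)} = 4 - -1 = 4 + 1 = 5$)
$- 27 \left(\left(-1 - 10\right) - 7\right) \left(j{\left(-8,-2 \right)} - 24\right) - 47 = - 27 \left(\left(-1 - 10\right) - 7\right) \left(5 - 24\right) - 47 = - 27 \left(-11 - 7\right) \left(-19\right) - 47 = - 27 \left(\left(-18\right) \left(-19\right)\right) - 47 = \left(-27\right) 342 - 47 = -9234 - 47 = -9281$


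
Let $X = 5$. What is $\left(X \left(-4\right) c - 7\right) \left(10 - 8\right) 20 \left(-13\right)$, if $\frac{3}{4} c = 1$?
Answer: $\frac{52520}{3} \approx 17507.0$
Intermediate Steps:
$c = \frac{4}{3}$ ($c = \frac{4}{3} \cdot 1 = \frac{4}{3} \approx 1.3333$)
$\left(X \left(-4\right) c - 7\right) \left(10 - 8\right) 20 \left(-13\right) = \left(5 \left(-4\right) \frac{4}{3} - 7\right) \left(10 - 8\right) 20 \left(-13\right) = \left(\left(-20\right) \frac{4}{3} - 7\right) 2 \cdot 20 \left(-13\right) = \left(- \frac{80}{3} - 7\right) 2 \cdot 20 \left(-13\right) = \left(- \frac{101}{3}\right) 2 \cdot 20 \left(-13\right) = \left(- \frac{202}{3}\right) 20 \left(-13\right) = \left(- \frac{4040}{3}\right) \left(-13\right) = \frac{52520}{3}$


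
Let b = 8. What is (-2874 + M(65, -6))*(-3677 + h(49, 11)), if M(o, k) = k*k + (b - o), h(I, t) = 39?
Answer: 10532010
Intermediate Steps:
M(o, k) = 8 + k² - o (M(o, k) = k*k + (8 - o) = k² + (8 - o) = 8 + k² - o)
(-2874 + M(65, -6))*(-3677 + h(49, 11)) = (-2874 + (8 + (-6)² - 1*65))*(-3677 + 39) = (-2874 + (8 + 36 - 65))*(-3638) = (-2874 - 21)*(-3638) = -2895*(-3638) = 10532010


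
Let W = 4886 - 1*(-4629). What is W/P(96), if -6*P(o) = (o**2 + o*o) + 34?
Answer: -28545/9233 ≈ -3.0916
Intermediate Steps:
P(o) = -17/3 - o**2/3 (P(o) = -((o**2 + o*o) + 34)/6 = -((o**2 + o**2) + 34)/6 = -(2*o**2 + 34)/6 = -(34 + 2*o**2)/6 = -17/3 - o**2/3)
W = 9515 (W = 4886 + 4629 = 9515)
W/P(96) = 9515/(-17/3 - 1/3*96**2) = 9515/(-17/3 - 1/3*9216) = 9515/(-17/3 - 3072) = 9515/(-9233/3) = 9515*(-3/9233) = -28545/9233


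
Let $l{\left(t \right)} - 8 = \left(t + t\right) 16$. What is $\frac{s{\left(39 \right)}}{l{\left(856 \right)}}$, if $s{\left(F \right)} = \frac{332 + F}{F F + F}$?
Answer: $\frac{371}{42744000} \approx 8.6796 \cdot 10^{-6}$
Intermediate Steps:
$s{\left(F \right)} = \frac{332 + F}{F + F^{2}}$ ($s{\left(F \right)} = \frac{332 + F}{F^{2} + F} = \frac{332 + F}{F + F^{2}}$)
$l{\left(t \right)} = 8 + 32 t$ ($l{\left(t \right)} = 8 + \left(t + t\right) 16 = 8 + 2 t 16 = 8 + 32 t$)
$\frac{s{\left(39 \right)}}{l{\left(856 \right)}} = \frac{\frac{1}{39} \frac{1}{1 + 39} \left(332 + 39\right)}{8 + 32 \cdot 856} = \frac{\frac{1}{39} \cdot \frac{1}{40} \cdot 371}{8 + 27392} = \frac{\frac{1}{39} \cdot \frac{1}{40} \cdot 371}{27400} = \frac{371}{1560} \cdot \frac{1}{27400} = \frac{371}{42744000}$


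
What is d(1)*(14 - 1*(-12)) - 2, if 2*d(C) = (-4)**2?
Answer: 206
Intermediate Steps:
d(C) = 8 (d(C) = (1/2)*(-4)**2 = (1/2)*16 = 8)
d(1)*(14 - 1*(-12)) - 2 = 8*(14 - 1*(-12)) - 2 = 8*(14 + 12) - 2 = 8*26 - 2 = 208 - 2 = 206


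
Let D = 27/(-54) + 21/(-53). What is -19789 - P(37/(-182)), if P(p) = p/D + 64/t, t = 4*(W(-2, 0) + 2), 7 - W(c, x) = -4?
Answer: -171088506/8645 ≈ -19790.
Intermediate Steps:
W(c, x) = 11 (W(c, x) = 7 - 1*(-4) = 7 + 4 = 11)
t = 52 (t = 4*(11 + 2) = 4*13 = 52)
D = -95/106 (D = 27*(-1/54) + 21*(-1/53) = -½ - 21/53 = -95/106 ≈ -0.89623)
P(p) = 16/13 - 106*p/95 (P(p) = p/(-95/106) + 64/52 = p*(-106/95) + 64*(1/52) = -106*p/95 + 16/13 = 16/13 - 106*p/95)
-19789 - P(37/(-182)) = -19789 - (16/13 - 3922/(95*(-182))) = -19789 - (16/13 - 3922*(-1)/(95*182)) = -19789 - (16/13 - 106/95*(-37/182)) = -19789 - (16/13 + 1961/8645) = -19789 - 1*12601/8645 = -19789 - 12601/8645 = -171088506/8645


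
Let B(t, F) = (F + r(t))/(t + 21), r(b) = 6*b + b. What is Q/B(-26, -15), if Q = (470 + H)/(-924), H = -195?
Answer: -125/16548 ≈ -0.0075538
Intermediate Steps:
r(b) = 7*b
B(t, F) = (F + 7*t)/(21 + t) (B(t, F) = (F + 7*t)/(t + 21) = (F + 7*t)/(21 + t))
Q = -25/84 (Q = (470 - 195)/(-924) = 275*(-1/924) = -25/84 ≈ -0.29762)
Q/B(-26, -15) = -25*(21 - 26)/(-15 + 7*(-26))/84 = -25*(-5/(-15 - 182))/84 = -25/(84*((-1/5*(-197)))) = -25/(84*197/5) = -25/84*5/197 = -125/16548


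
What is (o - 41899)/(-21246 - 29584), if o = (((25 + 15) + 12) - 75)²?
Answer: 4137/5083 ≈ 0.81389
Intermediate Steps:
o = 529 (o = ((40 + 12) - 75)² = (52 - 75)² = (-23)² = 529)
(o - 41899)/(-21246 - 29584) = (529 - 41899)/(-21246 - 29584) = -41370/(-50830) = -41370*(-1/50830) = 4137/5083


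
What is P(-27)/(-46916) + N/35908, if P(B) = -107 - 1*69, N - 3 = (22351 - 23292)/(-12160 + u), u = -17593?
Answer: 12016566914/3132730055449 ≈ 0.0038358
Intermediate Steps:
N = 90200/29753 (N = 3 + (22351 - 23292)/(-12160 - 17593) = 3 - 941/(-29753) = 3 - 941*(-1/29753) = 3 + 941/29753 = 90200/29753 ≈ 3.0316)
P(B) = -176 (P(B) = -107 - 69 = -176)
P(-27)/(-46916) + N/35908 = -176/(-46916) + (90200/29753)/35908 = -176*(-1/46916) + (90200/29753)*(1/35908) = 44/11729 + 22550/267092681 = 12016566914/3132730055449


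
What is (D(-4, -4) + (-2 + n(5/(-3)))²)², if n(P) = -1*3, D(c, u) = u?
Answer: 441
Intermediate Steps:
n(P) = -3
(D(-4, -4) + (-2 + n(5/(-3)))²)² = (-4 + (-2 - 3)²)² = (-4 + (-5)²)² = (-4 + 25)² = 21² = 441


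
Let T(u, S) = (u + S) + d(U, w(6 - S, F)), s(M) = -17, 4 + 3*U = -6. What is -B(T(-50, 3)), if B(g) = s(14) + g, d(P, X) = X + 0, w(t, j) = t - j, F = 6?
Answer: 67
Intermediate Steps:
U = -10/3 (U = -4/3 + (1/3)*(-6) = -4/3 - 2 = -10/3 ≈ -3.3333)
d(P, X) = X
T(u, S) = u (T(u, S) = (u + S) + ((6 - S) - 1*6) = (S + u) + ((6 - S) - 6) = (S + u) - S = u)
B(g) = -17 + g
-B(T(-50, 3)) = -(-17 - 50) = -1*(-67) = 67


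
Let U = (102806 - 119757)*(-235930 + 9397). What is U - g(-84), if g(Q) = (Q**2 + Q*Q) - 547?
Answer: 3839947318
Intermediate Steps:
g(Q) = -547 + 2*Q**2 (g(Q) = (Q**2 + Q**2) - 547 = 2*Q**2 - 547 = -547 + 2*Q**2)
U = 3839960883 (U = -16951*(-226533) = 3839960883)
U - g(-84) = 3839960883 - (-547 + 2*(-84)**2) = 3839960883 - (-547 + 2*7056) = 3839960883 - (-547 + 14112) = 3839960883 - 1*13565 = 3839960883 - 13565 = 3839947318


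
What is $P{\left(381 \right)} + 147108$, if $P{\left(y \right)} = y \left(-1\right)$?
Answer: $146727$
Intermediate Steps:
$P{\left(y \right)} = - y$
$P{\left(381 \right)} + 147108 = \left(-1\right) 381 + 147108 = -381 + 147108 = 146727$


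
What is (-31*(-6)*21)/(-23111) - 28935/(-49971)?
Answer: 157843353/384959927 ≈ 0.41003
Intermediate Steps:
(-31*(-6)*21)/(-23111) - 28935/(-49971) = (186*21)*(-1/23111) - 28935*(-1/49971) = 3906*(-1/23111) + 9645/16657 = -3906/23111 + 9645/16657 = 157843353/384959927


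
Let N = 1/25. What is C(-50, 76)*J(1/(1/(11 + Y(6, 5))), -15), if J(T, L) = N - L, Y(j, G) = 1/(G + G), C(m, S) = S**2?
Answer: 2171776/25 ≈ 86871.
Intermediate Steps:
Y(j, G) = 1/(2*G)
N = 1/25 ≈ 0.040000
J(T, L) = 1/25 - L
C(-50, 76)*J(1/(1/(11 + Y(6, 5))), -15) = 76**2*(1/25 - 1*(-15)) = 5776*(1/25 + 15) = 5776*(376/25) = 2171776/25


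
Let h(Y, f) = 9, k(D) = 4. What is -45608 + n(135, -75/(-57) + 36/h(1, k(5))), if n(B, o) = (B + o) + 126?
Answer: -861492/19 ≈ -45342.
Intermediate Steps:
n(B, o) = 126 + B + o
-45608 + n(135, -75/(-57) + 36/h(1, k(5))) = -45608 + (126 + 135 + (-75/(-57) + 36/9)) = -45608 + (126 + 135 + (-75*(-1/57) + 36*(⅑))) = -45608 + (126 + 135 + (25/19 + 4)) = -45608 + (126 + 135 + 101/19) = -45608 + 5060/19 = -861492/19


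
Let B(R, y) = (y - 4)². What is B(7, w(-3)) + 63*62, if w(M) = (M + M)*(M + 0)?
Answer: 4102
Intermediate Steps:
w(M) = 2*M² (w(M) = (2*M)*M = 2*M²)
B(R, y) = (-4 + y)²
B(7, w(-3)) + 63*62 = (-4 + 2*(-3)²)² + 63*62 = (-4 + 2*9)² + 3906 = (-4 + 18)² + 3906 = 14² + 3906 = 196 + 3906 = 4102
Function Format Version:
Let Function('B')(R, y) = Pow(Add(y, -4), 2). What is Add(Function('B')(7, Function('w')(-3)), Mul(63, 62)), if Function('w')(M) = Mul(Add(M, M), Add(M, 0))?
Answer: 4102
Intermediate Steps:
Function('w')(M) = Mul(2, Pow(M, 2)) (Function('w')(M) = Mul(Mul(2, M), M) = Mul(2, Pow(M, 2)))
Function('B')(R, y) = Pow(Add(-4, y), 2)
Add(Function('B')(7, Function('w')(-3)), Mul(63, 62)) = Add(Pow(Add(-4, Mul(2, Pow(-3, 2))), 2), Mul(63, 62)) = Add(Pow(Add(-4, Mul(2, 9)), 2), 3906) = Add(Pow(Add(-4, 18), 2), 3906) = Add(Pow(14, 2), 3906) = Add(196, 3906) = 4102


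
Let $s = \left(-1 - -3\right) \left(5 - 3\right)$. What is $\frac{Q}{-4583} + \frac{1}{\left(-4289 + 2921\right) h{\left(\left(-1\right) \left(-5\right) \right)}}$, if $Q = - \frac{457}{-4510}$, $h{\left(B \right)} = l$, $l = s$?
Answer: $- \frac{11585017}{56551286880} \approx -0.00020486$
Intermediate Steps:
$s = 4$ ($s = \left(-1 + 3\right) 2 = 2 \cdot 2 = 4$)
$l = 4$
$h{\left(B \right)} = 4$
$Q = \frac{457}{4510}$ ($Q = \left(-457\right) \left(- \frac{1}{4510}\right) = \frac{457}{4510} \approx 0.10133$)
$\frac{Q}{-4583} + \frac{1}{\left(-4289 + 2921\right) h{\left(\left(-1\right) \left(-5\right) \right)}} = \frac{457}{4510 \left(-4583\right)} + \frac{1}{\left(-4289 + 2921\right) 4} = \frac{457}{4510} \left(- \frac{1}{4583}\right) + \frac{1}{-1368} \cdot \frac{1}{4} = - \frac{457}{20669330} - \frac{1}{5472} = - \frac{11585017}{56551286880}$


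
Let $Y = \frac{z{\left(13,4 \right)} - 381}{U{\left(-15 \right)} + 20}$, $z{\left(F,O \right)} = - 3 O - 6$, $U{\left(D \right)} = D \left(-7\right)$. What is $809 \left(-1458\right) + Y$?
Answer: $- \frac{147440649}{125} \approx -1.1795 \cdot 10^{6}$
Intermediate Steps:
$U{\left(D \right)} = - 7 D$
$z{\left(F,O \right)} = -6 - 3 O$
$Y = - \frac{399}{125}$ ($Y = \frac{\left(-6 - 12\right) - 381}{\left(-7\right) \left(-15\right) + 20} = \frac{\left(-6 - 12\right) - 381}{105 + 20} = \frac{-18 - 381}{125} = \left(-399\right) \frac{1}{125} = - \frac{399}{125} \approx -3.192$)
$809 \left(-1458\right) + Y = 809 \left(-1458\right) - \frac{399}{125} = -1179522 - \frac{399}{125} = - \frac{147440649}{125}$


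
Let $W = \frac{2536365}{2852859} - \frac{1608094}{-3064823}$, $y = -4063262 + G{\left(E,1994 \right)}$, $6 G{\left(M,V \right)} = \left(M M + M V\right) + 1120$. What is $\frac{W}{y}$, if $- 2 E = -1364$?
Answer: $- \frac{12361175229141}{32866000911237730490} \approx -3.7611 \cdot 10^{-7}$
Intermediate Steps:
$E = 682$ ($E = \left(- \frac{1}{2}\right) \left(-1364\right) = 682$)
$G{\left(M,V \right)} = \frac{560}{3} + \frac{M^{2}}{6} + \frac{M V}{6}$ ($G{\left(M,V \right)} = \frac{\left(M M + M V\right) + 1120}{6} = \frac{\left(M^{2} + M V\right) + 1120}{6} = \frac{1120 + M^{2} + M V}{6} = \frac{560}{3} + \frac{M^{2}}{6} + \frac{M V}{6}$)
$y = - \frac{11276710}{3}$ ($y = -4063262 + \left(\frac{560}{3} + \frac{682^{2}}{6} + \frac{1}{6} \cdot 682 \cdot 1994\right) = -4063262 + \left(\frac{560}{3} + \frac{1}{6} \cdot 465124 + \frac{679954}{3}\right) = -4063262 + \left(\frac{560}{3} + \frac{232562}{3} + \frac{679954}{3}\right) = -4063262 + \frac{913076}{3} = - \frac{11276710}{3} \approx -3.7589 \cdot 10^{6}$)
$W = \frac{4120391743047}{2914502626319}$ ($W = 2536365 \cdot \frac{1}{2852859} - - \frac{1608094}{3064823} = \frac{845455}{950953} + \frac{1608094}{3064823} = \frac{4120391743047}{2914502626319} \approx 1.4138$)
$\frac{W}{y} = \frac{4120391743047}{2914502626319 \left(- \frac{11276710}{3}\right)} = \frac{4120391743047}{2914502626319} \left(- \frac{3}{11276710}\right) = - \frac{12361175229141}{32866000911237730490}$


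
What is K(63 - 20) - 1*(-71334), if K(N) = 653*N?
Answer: 99413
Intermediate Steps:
K(63 - 20) - 1*(-71334) = 653*(63 - 20) - 1*(-71334) = 653*43 + 71334 = 28079 + 71334 = 99413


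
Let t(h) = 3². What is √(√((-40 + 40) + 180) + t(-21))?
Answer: √(9 + 6*√5) ≈ 4.7346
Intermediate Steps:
t(h) = 9
√(√((-40 + 40) + 180) + t(-21)) = √(√((-40 + 40) + 180) + 9) = √(√(0 + 180) + 9) = √(√180 + 9) = √(6*√5 + 9) = √(9 + 6*√5)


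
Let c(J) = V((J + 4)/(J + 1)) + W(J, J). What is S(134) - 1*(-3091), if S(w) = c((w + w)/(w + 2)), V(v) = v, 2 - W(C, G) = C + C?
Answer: 5307365/1717 ≈ 3091.1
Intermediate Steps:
W(C, G) = 2 - 2*C (W(C, G) = 2 - (C + C) = 2 - 2*C)
c(J) = 2 - 2*J + (4 + J)/(1 + J) (c(J) = (J + 4)/(J + 1) + (2 - 2*J) = (4 + J)/(1 + J) + (2 - 2*J) = 2 - 2*J + (4 + J)/(1 + J))
S(w) = (6 - 8*w²/(2 + w)² + 2*w/(2 + w))/(1 + 2*w/(2 + w)) (S(w) = (6 + (w + w)/(w + 2) - 2*(w + w)²/(w + 2)²)/(1 + (w + w)/(w + 2)) = (6 + (2*w)/(2 + w) - 2*4*w²/(2 + w)²)/(1 + (2*w)/(2 + w)) = (6 + 2*w/(2 + w) - 2*4*w²/(2 + w)²)/(1 + 2*w/(2 + w)) = (6 + 2*w/(2 + w) - 8*w²/(2 + w)²)/(1 + 2*w/(2 + w)) = (6 - 8*w²/(2 + w)² + 2*w/(2 + w))/(1 + 2*w/(2 + w)))
S(134) - 1*(-3091) = 4*(6 + 7*134)/(4 + 3*134² + 8*134) - 1*(-3091) = 4*(6 + 938)/(4 + 3*17956 + 1072) + 3091 = 4*944/(4 + 53868 + 1072) + 3091 = 4*944/54944 + 3091 = 4*(1/54944)*944 + 3091 = 118/1717 + 3091 = 5307365/1717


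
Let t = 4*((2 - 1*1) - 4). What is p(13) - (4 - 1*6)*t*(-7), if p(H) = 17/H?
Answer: 2201/13 ≈ 169.31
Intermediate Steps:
t = -12 (t = 4*((2 - 1) - 4) = 4*(1 - 4) = 4*(-3) = -12)
p(13) - (4 - 1*6)*t*(-7) = 17/13 - (4 - 1*6)*(-12)*(-7) = 17*(1/13) - (4 - 6)*(-12)*(-7) = 17/13 - (-2*(-12))*(-7) = 17/13 - 24*(-7) = 17/13 - 1*(-168) = 17/13 + 168 = 2201/13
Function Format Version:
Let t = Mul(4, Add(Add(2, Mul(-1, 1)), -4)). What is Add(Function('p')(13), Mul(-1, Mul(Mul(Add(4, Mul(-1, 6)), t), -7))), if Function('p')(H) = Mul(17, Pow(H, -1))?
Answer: Rational(2201, 13) ≈ 169.31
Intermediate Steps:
t = -12 (t = Mul(4, Add(Add(2, -1), -4)) = Mul(4, Add(1, -4)) = Mul(4, -3) = -12)
Add(Function('p')(13), Mul(-1, Mul(Mul(Add(4, Mul(-1, 6)), t), -7))) = Add(Mul(17, Pow(13, -1)), Mul(-1, Mul(Mul(Add(4, Mul(-1, 6)), -12), -7))) = Add(Mul(17, Rational(1, 13)), Mul(-1, Mul(Mul(Add(4, -6), -12), -7))) = Add(Rational(17, 13), Mul(-1, Mul(Mul(-2, -12), -7))) = Add(Rational(17, 13), Mul(-1, Mul(24, -7))) = Add(Rational(17, 13), Mul(-1, -168)) = Add(Rational(17, 13), 168) = Rational(2201, 13)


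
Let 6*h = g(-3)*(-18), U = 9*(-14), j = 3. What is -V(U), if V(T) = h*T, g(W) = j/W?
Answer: 378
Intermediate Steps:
U = -126
g(W) = 3/W
h = 3 (h = ((3/(-3))*(-18))/6 = ((3*(-⅓))*(-18))/6 = (-1*(-18))/6 = (⅙)*18 = 3)
V(T) = 3*T
-V(U) = -3*(-126) = -1*(-378) = 378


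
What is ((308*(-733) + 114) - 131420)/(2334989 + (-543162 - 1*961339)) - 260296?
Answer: -108086530759/415244 ≈ -2.6030e+5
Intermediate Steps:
((308*(-733) + 114) - 131420)/(2334989 + (-543162 - 1*961339)) - 260296 = ((-225764 + 114) - 131420)/(2334989 + (-543162 - 961339)) - 260296 = (-225650 - 131420)/(2334989 - 1504501) - 260296 = -357070/830488 - 260296 = -357070*1/830488 - 260296 = -178535/415244 - 260296 = -108086530759/415244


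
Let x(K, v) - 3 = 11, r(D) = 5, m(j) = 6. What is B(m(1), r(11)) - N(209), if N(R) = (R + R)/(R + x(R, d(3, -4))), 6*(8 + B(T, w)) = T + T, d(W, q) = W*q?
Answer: -1756/223 ≈ -7.8744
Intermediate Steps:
x(K, v) = 14 (x(K, v) = 3 + 11 = 14)
B(T, w) = -8 + T/3 (B(T, w) = -8 + (T + T)/6 = -8 + (2*T)/6 = -8 + T/3)
N(R) = 2*R/(14 + R) (N(R) = (R + R)/(R + 14) = (2*R)/(14 + R) = 2*R/(14 + R))
B(m(1), r(11)) - N(209) = (-8 + (1/3)*6) - 2*209/(14 + 209) = (-8 + 2) - 2*209/223 = -6 - 2*209/223 = -6 - 1*418/223 = -6 - 418/223 = -1756/223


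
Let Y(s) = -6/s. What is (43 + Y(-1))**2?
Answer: 2401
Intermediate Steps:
(43 + Y(-1))**2 = (43 - 6/(-1))**2 = (43 - 6*(-1))**2 = (43 + 6)**2 = 49**2 = 2401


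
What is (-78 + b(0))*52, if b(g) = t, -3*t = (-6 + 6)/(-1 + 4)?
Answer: -4056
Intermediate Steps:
t = 0 (t = -(-6 + 6)/(3*(-1 + 4)) = -0/3 = -1/3*0 = 0)
b(g) = 0
(-78 + b(0))*52 = (-78 + 0)*52 = -78*52 = -4056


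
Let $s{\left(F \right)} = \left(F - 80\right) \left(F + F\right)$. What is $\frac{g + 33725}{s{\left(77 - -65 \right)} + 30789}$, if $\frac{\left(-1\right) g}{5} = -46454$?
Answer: $\frac{265995}{48397} \approx 5.4961$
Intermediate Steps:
$s{\left(F \right)} = 2 F \left(-80 + F\right)$ ($s{\left(F \right)} = \left(-80 + F\right) 2 F = 2 F \left(-80 + F\right)$)
$g = 232270$ ($g = \left(-5\right) \left(-46454\right) = 232270$)
$\frac{g + 33725}{s{\left(77 - -65 \right)} + 30789} = \frac{232270 + 33725}{2 \left(77 - -65\right) \left(-80 + \left(77 - -65\right)\right) + 30789} = \frac{265995}{2 \left(77 + 65\right) \left(-80 + \left(77 + 65\right)\right) + 30789} = \frac{265995}{2 \cdot 142 \left(-80 + 142\right) + 30789} = \frac{265995}{2 \cdot 142 \cdot 62 + 30789} = \frac{265995}{17608 + 30789} = \frac{265995}{48397}$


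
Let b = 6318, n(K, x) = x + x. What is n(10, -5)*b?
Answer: -63180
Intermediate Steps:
n(K, x) = 2*x
n(10, -5)*b = (2*(-5))*6318 = -10*6318 = -63180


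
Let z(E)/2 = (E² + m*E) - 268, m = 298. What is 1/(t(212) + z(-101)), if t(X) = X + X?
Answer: -1/39906 ≈ -2.5059e-5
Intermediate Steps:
z(E) = -536 + 2*E² + 596*E (z(E) = 2*((E² + 298*E) - 268) = 2*(-268 + E² + 298*E) = -536 + 2*E² + 596*E)
t(X) = 2*X
1/(t(212) + z(-101)) = 1/(2*212 + (-536 + 2*(-101)² + 596*(-101))) = 1/(424 + (-536 + 2*10201 - 60196)) = 1/(424 + (-536 + 20402 - 60196)) = 1/(424 - 40330) = 1/(-39906) = -1/39906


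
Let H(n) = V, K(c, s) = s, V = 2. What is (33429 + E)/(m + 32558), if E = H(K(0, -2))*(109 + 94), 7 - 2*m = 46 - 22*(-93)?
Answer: 67670/63031 ≈ 1.0736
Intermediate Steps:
m = -2085/2 (m = 7/2 - (46 - 22*(-93))/2 = 7/2 - (46 + 2046)/2 = 7/2 - ½*2092 = 7/2 - 1046 = -2085/2 ≈ -1042.5)
H(n) = 2
E = 406 (E = 2*(109 + 94) = 2*203 = 406)
(33429 + E)/(m + 32558) = (33429 + 406)/(-2085/2 + 32558) = 33835/(63031/2) = 33835*(2/63031) = 67670/63031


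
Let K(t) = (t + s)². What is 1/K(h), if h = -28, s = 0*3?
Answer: 1/784 ≈ 0.0012755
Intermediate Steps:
s = 0
K(t) = t² (K(t) = (t + 0)² = t²)
1/K(h) = 1/((-28)²) = 1/784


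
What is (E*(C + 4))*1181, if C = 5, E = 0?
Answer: 0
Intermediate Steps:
(E*(C + 4))*1181 = (0*(5 + 4))*1181 = (0*9)*1181 = 0*1181 = 0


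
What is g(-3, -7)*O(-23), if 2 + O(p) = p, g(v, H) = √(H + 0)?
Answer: -25*I*√7 ≈ -66.144*I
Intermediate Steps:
g(v, H) = √H
O(p) = -2 + p
g(-3, -7)*O(-23) = √(-7)*(-2 - 23) = (I*√7)*(-25) = -25*I*√7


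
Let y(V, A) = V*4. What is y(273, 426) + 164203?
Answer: 165295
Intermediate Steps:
y(V, A) = 4*V
y(273, 426) + 164203 = 4*273 + 164203 = 1092 + 164203 = 165295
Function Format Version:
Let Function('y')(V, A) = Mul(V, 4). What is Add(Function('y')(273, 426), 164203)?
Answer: 165295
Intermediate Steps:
Function('y')(V, A) = Mul(4, V)
Add(Function('y')(273, 426), 164203) = Add(Mul(4, 273), 164203) = Add(1092, 164203) = 165295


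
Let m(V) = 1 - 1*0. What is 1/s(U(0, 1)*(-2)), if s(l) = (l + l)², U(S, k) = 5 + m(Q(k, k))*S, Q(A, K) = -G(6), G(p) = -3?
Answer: 1/400 ≈ 0.0025000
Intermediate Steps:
Q(A, K) = 3 (Q(A, K) = -1*(-3) = 3)
m(V) = 1 (m(V) = 1 + 0 = 1)
U(S, k) = 5 + S (U(S, k) = 5 + 1*S = 5 + S)
s(l) = 4*l² (s(l) = (2*l)² = 4*l²)
1/s(U(0, 1)*(-2)) = 1/(4*((5 + 0)*(-2))²) = 1/(4*(5*(-2))²) = 1/(4*(-10)²) = 1/(4*100) = 1/400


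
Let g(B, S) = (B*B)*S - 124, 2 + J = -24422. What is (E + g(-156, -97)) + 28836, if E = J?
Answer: -2356304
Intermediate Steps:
J = -24424 (J = -2 - 24422 = -24424)
E = -24424
g(B, S) = -124 + S*B² (g(B, S) = B²*S - 124 = S*B² - 124 = -124 + S*B²)
(E + g(-156, -97)) + 28836 = (-24424 + (-124 - 97*(-156)²)) + 28836 = (-24424 + (-124 - 97*24336)) + 28836 = (-24424 + (-124 - 2360592)) + 28836 = (-24424 - 2360716) + 28836 = -2385140 + 28836 = -2356304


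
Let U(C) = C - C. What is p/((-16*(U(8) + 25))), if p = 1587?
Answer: -1587/400 ≈ -3.9675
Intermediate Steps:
U(C) = 0
p/((-16*(U(8) + 25))) = 1587/((-16*(0 + 25))) = 1587/((-16*25)) = 1587/(-400) = 1587*(-1/400) = -1587/400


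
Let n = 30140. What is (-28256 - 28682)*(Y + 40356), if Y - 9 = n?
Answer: -4014413690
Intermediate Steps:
Y = 30149 (Y = 9 + 30140 = 30149)
(-28256 - 28682)*(Y + 40356) = (-28256 - 28682)*(30149 + 40356) = -56938*70505 = -4014413690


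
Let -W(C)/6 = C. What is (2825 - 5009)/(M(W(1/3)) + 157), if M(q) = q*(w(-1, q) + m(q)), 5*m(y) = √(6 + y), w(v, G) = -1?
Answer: -1560/113 ≈ -13.805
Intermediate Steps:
m(y) = √(6 + y)/5
W(C) = -6*C
M(q) = q*(-1 + √(6 + q)/5)
(2825 - 5009)/(M(W(1/3)) + 157) = (2825 - 5009)/((-6/3)*(-5 + √(6 - 6/3))/5 + 157) = -2184/((-6*⅓)*(-5 + √(6 - 6*⅓))/5 + 157) = -2184/((⅕)*(-2)*(-5 + √(6 - 2)) + 157) = -2184/((⅕)*(-2)*(-5 + √4) + 157) = -2184/((⅕)*(-2)*(-5 + 2) + 157) = -2184/((⅕)*(-2)*(-3) + 157) = -2184/(6/5 + 157) = -2184/791/5 = -2184*5/791 = -1560/113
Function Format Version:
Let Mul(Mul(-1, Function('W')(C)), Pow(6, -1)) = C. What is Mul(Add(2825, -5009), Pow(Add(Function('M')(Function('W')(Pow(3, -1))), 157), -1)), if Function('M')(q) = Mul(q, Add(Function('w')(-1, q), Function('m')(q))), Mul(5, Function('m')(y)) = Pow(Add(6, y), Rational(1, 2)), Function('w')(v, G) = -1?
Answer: Rational(-1560, 113) ≈ -13.805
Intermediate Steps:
Function('m')(y) = Mul(Rational(1, 5), Pow(Add(6, y), Rational(1, 2)))
Function('W')(C) = Mul(-6, C)
Function('M')(q) = Mul(q, Add(-1, Mul(Rational(1, 5), Pow(Add(6, q), Rational(1, 2)))))
Mul(Add(2825, -5009), Pow(Add(Function('M')(Function('W')(Pow(3, -1))), 157), -1)) = Mul(Add(2825, -5009), Pow(Add(Mul(Rational(1, 5), Mul(-6, Pow(3, -1)), Add(-5, Pow(Add(6, Mul(-6, Pow(3, -1))), Rational(1, 2)))), 157), -1)) = Mul(-2184, Pow(Add(Mul(Rational(1, 5), Mul(-6, Rational(1, 3)), Add(-5, Pow(Add(6, Mul(-6, Rational(1, 3))), Rational(1, 2)))), 157), -1)) = Mul(-2184, Pow(Add(Mul(Rational(1, 5), -2, Add(-5, Pow(Add(6, -2), Rational(1, 2)))), 157), -1)) = Mul(-2184, Pow(Add(Mul(Rational(1, 5), -2, Add(-5, Pow(4, Rational(1, 2)))), 157), -1)) = Mul(-2184, Pow(Add(Mul(Rational(1, 5), -2, Add(-5, 2)), 157), -1)) = Mul(-2184, Pow(Add(Mul(Rational(1, 5), -2, -3), 157), -1)) = Mul(-2184, Pow(Add(Rational(6, 5), 157), -1)) = Mul(-2184, Pow(Rational(791, 5), -1)) = Mul(-2184, Rational(5, 791)) = Rational(-1560, 113)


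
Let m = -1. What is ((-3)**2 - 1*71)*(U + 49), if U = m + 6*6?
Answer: -5208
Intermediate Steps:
U = 35 (U = -1 + 6*6 = -1 + 36 = 35)
((-3)**2 - 1*71)*(U + 49) = ((-3)**2 - 1*71)*(35 + 49) = (9 - 71)*84 = -62*84 = -5208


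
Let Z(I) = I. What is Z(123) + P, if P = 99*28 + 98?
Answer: 2993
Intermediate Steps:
P = 2870 (P = 2772 + 98 = 2870)
Z(123) + P = 123 + 2870 = 2993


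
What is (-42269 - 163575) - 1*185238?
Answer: -391082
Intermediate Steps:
(-42269 - 163575) - 1*185238 = -205844 - 185238 = -391082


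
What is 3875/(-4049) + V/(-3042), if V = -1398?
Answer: -1021208/2052843 ≈ -0.49746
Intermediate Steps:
3875/(-4049) + V/(-3042) = 3875/(-4049) - 1398/(-3042) = 3875*(-1/4049) - 1398*(-1/3042) = -3875/4049 + 233/507 = -1021208/2052843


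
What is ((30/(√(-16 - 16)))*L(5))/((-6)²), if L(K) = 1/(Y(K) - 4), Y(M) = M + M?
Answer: -5*I*√2/288 ≈ -0.024552*I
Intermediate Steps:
Y(M) = 2*M
L(K) = 1/(-4 + 2*K) (L(K) = 1/(2*K - 4) = 1/(-4 + 2*K))
((30/(√(-16 - 16)))*L(5))/((-6)²) = ((30/(√(-16 - 16)))*(1/(2*(-2 + 5))))/((-6)²) = ((30/(√(-32)))*((½)/3))/36 = ((30/((4*I*√2)))*((½)*(⅓)))*(1/36) = ((30*(-I*√2/8))*(⅙))*(1/36) = (-15*I*√2/4*(⅙))*(1/36) = -5*I*√2/8*(1/36) = -5*I*√2/288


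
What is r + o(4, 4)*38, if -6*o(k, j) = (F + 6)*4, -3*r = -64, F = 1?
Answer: -156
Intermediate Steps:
r = 64/3 (r = -1/3*(-64) = 64/3 ≈ 21.333)
o(k, j) = -14/3 (o(k, j) = -(1 + 6)*4/6 = -7*4/6 = -1/6*28 = -14/3)
r + o(4, 4)*38 = 64/3 - 14/3*38 = 64/3 - 532/3 = -156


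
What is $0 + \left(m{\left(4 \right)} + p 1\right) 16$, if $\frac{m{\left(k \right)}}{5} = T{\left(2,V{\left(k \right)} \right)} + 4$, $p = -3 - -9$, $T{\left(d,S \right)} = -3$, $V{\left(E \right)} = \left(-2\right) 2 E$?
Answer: $176$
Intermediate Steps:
$V{\left(E \right)} = - 4 E$
$p = 6$ ($p = -3 + 9 = 6$)
$m{\left(k \right)} = 5$ ($m{\left(k \right)} = 5 \left(-3 + 4\right) = 5 \cdot 1 = 5$)
$0 + \left(m{\left(4 \right)} + p 1\right) 16 = 0 + \left(5 + 6 \cdot 1\right) 16 = 0 + \left(5 + 6\right) 16 = 0 + 11 \cdot 16 = 0 + 176 = 176$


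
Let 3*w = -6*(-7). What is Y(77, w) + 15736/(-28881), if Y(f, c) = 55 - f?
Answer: -651118/28881 ≈ -22.545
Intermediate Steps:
w = 14 (w = (-6*(-7))/3 = (⅓)*42 = 14)
Y(77, w) + 15736/(-28881) = (55 - 1*77) + 15736/(-28881) = (55 - 77) + 15736*(-1/28881) = -22 - 15736/28881 = -651118/28881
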